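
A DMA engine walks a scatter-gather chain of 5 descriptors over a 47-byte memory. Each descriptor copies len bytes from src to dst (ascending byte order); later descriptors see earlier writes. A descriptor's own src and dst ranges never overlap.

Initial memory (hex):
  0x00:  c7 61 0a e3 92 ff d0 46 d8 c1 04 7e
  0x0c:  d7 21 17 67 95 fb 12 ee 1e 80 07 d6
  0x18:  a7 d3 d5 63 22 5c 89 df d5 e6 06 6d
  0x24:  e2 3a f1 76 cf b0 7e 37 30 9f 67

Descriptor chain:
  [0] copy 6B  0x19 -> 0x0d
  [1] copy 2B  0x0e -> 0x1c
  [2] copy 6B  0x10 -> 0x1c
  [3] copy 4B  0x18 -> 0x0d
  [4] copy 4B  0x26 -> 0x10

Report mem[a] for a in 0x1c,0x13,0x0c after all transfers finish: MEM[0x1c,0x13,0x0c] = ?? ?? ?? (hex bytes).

MEM[0x1c,0x13,0x0c] = 22 b0 d7

[0] 0x19->0x0d len=6 : d3 d5 63 22 5c 89
[1] 0x0e->0x1c len=2 : d5 63
[2] 0x10->0x1c len=6 : 22 5c 89 ee 1e 80
[3] 0x18->0x0d len=4 : a7 d3 d5 63
[4] 0x26->0x10 len=4 : f1 76 cf b0
query mem[0x1c]=0x22, mem[0x13]=0xb0, mem[0x0c]=0xd7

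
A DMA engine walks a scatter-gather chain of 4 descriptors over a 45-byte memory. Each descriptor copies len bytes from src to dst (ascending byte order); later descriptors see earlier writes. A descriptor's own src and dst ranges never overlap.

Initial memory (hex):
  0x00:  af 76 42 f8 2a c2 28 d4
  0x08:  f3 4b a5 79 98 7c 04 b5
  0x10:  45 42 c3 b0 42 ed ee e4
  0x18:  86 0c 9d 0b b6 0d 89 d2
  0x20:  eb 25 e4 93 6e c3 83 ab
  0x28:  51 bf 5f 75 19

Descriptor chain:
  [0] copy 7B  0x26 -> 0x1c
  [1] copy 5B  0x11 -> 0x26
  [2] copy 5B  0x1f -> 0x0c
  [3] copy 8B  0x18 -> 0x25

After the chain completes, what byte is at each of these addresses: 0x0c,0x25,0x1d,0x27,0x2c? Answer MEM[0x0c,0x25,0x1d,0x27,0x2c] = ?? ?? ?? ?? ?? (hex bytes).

  after D0: wrote 7B at 0x1c = 83ab51bf5f7519
  after D1: wrote 5B at 0x26 = 42c3b042ed
  after D2: wrote 5B at 0x0c = bf5f751993
  after D3: wrote 8B at 0x25 = 860c9d0b83ab51bf
query mem[0x0c]=0xbf, mem[0x25]=0x86, mem[0x1d]=0xab, mem[0x27]=0x9d, mem[0x2c]=0xbf

MEM[0x0c,0x25,0x1d,0x27,0x2c] = bf 86 ab 9d bf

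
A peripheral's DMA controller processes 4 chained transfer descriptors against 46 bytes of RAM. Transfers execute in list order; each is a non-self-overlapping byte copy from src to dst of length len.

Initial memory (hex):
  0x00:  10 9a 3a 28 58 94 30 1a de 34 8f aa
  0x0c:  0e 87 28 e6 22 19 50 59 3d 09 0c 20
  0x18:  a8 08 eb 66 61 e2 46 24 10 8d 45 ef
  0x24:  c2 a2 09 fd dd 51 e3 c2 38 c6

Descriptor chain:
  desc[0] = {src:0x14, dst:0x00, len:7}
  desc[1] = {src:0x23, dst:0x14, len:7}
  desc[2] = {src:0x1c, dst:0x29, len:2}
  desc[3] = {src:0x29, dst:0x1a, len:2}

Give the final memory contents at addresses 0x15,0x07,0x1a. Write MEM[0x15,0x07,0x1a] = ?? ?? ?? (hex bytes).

MEM[0x15,0x07,0x1a] = c2 1a 61

[0] 0x14->0x00 len=7 : 3d 09 0c 20 a8 08 eb
[1] 0x23->0x14 len=7 : ef c2 a2 09 fd dd 51
[2] 0x1c->0x29 len=2 : 61 e2
[3] 0x29->0x1a len=2 : 61 e2
query mem[0x15]=0xc2, mem[0x07]=0x1a, mem[0x1a]=0x61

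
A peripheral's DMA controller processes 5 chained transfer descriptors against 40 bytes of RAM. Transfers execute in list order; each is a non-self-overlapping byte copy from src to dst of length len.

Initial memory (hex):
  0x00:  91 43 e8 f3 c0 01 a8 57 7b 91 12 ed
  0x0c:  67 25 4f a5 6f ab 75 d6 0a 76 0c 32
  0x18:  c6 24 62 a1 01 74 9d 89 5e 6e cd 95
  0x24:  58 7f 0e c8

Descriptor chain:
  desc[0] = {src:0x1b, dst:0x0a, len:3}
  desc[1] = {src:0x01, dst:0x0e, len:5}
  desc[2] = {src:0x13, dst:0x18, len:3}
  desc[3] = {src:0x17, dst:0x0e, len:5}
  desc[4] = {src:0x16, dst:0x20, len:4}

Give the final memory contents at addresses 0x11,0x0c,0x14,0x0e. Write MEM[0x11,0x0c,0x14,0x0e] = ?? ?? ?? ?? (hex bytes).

MEM[0x11,0x0c,0x14,0x0e] = 76 74 0a 32

D0: mem[0x0a..0x0c] <- [a1 01 74]
D1: mem[0x0e..0x12] <- [43 e8 f3 c0 01]
D2: mem[0x18..0x1a] <- [d6 0a 76]
D3: mem[0x0e..0x12] <- [32 d6 0a 76 a1]
D4: mem[0x20..0x23] <- [0c 32 d6 0a]
query mem[0x11]=0x76, mem[0x0c]=0x74, mem[0x14]=0x0a, mem[0x0e]=0x32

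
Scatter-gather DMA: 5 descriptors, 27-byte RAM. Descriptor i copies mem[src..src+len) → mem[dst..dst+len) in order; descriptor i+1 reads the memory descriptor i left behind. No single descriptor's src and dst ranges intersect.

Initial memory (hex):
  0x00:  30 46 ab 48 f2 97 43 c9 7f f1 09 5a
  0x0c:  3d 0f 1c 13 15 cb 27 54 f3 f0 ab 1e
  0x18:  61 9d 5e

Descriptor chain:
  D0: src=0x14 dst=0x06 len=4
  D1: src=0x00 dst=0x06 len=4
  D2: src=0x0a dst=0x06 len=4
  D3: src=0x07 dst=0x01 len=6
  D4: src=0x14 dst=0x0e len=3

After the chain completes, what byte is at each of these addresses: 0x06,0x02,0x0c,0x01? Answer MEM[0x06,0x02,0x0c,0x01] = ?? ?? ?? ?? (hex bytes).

MEM[0x06,0x02,0x0c,0x01] = 3d 3d 3d 5a

#0 dst[0x06+4] := {0xf3,0xf0,0xab,0x1e}
#1 dst[0x06+4] := {0x30,0x46,0xab,0x48}
#2 dst[0x06+4] := {0x09,0x5a,0x3d,0x0f}
#3 dst[0x01+6] := {0x5a,0x3d,0x0f,0x09,0x5a,0x3d}
#4 dst[0x0e+3] := {0xf3,0xf0,0xab}
query mem[0x06]=0x3d, mem[0x02]=0x3d, mem[0x0c]=0x3d, mem[0x01]=0x5a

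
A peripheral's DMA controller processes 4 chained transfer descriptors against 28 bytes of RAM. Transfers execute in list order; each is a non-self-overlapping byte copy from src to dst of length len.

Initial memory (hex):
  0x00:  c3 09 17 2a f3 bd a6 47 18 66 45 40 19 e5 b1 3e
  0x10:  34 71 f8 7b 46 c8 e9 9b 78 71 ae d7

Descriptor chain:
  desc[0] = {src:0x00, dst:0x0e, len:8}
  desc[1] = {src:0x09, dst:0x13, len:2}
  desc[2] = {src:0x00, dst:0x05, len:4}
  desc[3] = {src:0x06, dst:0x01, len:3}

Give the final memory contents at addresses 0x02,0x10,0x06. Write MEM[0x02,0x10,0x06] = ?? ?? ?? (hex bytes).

#0 dst[0x0e+8] := {0xc3,0x09,0x17,0x2a,0xf3,0xbd,0xa6,0x47}
#1 dst[0x13+2] := {0x66,0x45}
#2 dst[0x05+4] := {0xc3,0x09,0x17,0x2a}
#3 dst[0x01+3] := {0x09,0x17,0x2a}
query mem[0x02]=0x17, mem[0x10]=0x17, mem[0x06]=0x09

MEM[0x02,0x10,0x06] = 17 17 09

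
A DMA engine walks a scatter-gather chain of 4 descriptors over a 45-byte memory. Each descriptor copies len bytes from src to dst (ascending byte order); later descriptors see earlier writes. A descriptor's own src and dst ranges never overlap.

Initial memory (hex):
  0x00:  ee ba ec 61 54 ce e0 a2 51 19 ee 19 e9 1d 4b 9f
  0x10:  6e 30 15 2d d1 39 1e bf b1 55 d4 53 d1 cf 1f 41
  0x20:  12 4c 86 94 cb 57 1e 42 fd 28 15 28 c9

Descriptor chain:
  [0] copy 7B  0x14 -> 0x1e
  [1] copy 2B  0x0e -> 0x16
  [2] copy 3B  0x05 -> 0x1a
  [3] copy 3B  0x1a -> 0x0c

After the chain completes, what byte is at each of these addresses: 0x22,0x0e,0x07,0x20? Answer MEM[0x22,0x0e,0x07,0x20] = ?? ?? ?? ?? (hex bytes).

MEM[0x22,0x0e,0x07,0x20] = b1 a2 a2 1e

  after D0: wrote 7B at 0x1e = d1391ebfb155d4
  after D1: wrote 2B at 0x16 = 4b9f
  after D2: wrote 3B at 0x1a = cee0a2
  after D3: wrote 3B at 0x0c = cee0a2
query mem[0x22]=0xb1, mem[0x0e]=0xa2, mem[0x07]=0xa2, mem[0x20]=0x1e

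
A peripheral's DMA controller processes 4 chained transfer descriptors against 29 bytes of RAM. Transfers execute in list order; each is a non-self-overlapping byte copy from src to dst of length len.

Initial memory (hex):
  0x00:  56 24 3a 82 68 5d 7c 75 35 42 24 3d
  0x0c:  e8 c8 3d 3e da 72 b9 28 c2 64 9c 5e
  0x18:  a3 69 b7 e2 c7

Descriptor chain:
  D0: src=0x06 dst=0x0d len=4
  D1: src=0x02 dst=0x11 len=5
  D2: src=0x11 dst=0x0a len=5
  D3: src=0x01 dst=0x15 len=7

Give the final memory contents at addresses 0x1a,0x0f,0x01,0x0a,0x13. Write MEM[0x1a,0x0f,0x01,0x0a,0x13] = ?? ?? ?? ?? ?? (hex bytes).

MEM[0x1a,0x0f,0x01,0x0a,0x13] = 7c 35 24 3a 68

[0] 0x06->0x0d len=4 : 7c 75 35 42
[1] 0x02->0x11 len=5 : 3a 82 68 5d 7c
[2] 0x11->0x0a len=5 : 3a 82 68 5d 7c
[3] 0x01->0x15 len=7 : 24 3a 82 68 5d 7c 75
query mem[0x1a]=0x7c, mem[0x0f]=0x35, mem[0x01]=0x24, mem[0x0a]=0x3a, mem[0x13]=0x68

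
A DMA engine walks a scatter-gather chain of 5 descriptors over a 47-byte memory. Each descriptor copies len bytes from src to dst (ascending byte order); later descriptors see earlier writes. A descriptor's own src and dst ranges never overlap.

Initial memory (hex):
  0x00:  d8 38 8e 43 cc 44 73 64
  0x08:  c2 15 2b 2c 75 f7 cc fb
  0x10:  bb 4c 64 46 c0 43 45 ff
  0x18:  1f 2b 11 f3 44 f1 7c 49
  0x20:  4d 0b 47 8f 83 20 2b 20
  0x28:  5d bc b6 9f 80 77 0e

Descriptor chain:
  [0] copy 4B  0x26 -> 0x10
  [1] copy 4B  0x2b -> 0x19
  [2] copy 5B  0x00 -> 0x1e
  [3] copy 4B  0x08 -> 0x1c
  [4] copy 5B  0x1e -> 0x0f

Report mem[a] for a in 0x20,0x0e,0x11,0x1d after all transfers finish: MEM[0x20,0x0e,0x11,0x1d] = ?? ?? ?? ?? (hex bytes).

  after D0: wrote 4B at 0x10 = 2b205dbc
  after D1: wrote 4B at 0x19 = 9f80770e
  after D2: wrote 5B at 0x1e = d8388e43cc
  after D3: wrote 4B at 0x1c = c2152b2c
  after D4: wrote 5B at 0x0f = 2b2c8e43cc
query mem[0x20]=0x8e, mem[0x0e]=0xcc, mem[0x11]=0x8e, mem[0x1d]=0x15

MEM[0x20,0x0e,0x11,0x1d] = 8e cc 8e 15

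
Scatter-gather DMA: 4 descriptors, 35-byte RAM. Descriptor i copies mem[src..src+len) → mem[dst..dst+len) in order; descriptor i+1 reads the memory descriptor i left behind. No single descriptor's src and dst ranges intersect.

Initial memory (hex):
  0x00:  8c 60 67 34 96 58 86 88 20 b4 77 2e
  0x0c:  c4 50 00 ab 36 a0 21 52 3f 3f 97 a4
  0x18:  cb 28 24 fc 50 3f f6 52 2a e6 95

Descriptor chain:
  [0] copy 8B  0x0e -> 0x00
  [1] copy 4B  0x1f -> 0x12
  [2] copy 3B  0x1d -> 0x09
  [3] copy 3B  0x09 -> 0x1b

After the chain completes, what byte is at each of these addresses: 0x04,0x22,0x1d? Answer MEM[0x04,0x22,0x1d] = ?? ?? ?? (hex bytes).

MEM[0x04,0x22,0x1d] = 21 95 52

D0: mem[0x00..0x07] <- [00 ab 36 a0 21 52 3f 3f]
D1: mem[0x12..0x15] <- [52 2a e6 95]
D2: mem[0x09..0x0b] <- [3f f6 52]
D3: mem[0x1b..0x1d] <- [3f f6 52]
query mem[0x04]=0x21, mem[0x22]=0x95, mem[0x1d]=0x52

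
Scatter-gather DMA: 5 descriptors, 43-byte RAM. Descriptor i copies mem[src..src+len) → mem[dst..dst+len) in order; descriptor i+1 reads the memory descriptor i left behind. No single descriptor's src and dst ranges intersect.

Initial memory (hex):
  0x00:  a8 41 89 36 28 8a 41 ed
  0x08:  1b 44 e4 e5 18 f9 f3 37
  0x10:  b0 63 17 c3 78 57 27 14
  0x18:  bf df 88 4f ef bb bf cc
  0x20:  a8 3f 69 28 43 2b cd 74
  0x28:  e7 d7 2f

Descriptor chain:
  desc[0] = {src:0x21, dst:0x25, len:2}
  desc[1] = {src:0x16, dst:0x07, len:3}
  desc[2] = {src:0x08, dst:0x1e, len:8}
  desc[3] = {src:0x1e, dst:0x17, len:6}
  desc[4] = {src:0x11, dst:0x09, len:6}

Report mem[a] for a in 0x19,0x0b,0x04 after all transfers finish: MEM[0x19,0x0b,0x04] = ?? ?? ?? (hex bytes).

D0: mem[0x25..0x26] <- [3f 69]
D1: mem[0x07..0x09] <- [27 14 bf]
D2: mem[0x1e..0x25] <- [14 bf e4 e5 18 f9 f3 37]
D3: mem[0x17..0x1c] <- [14 bf e4 e5 18 f9]
D4: mem[0x09..0x0e] <- [63 17 c3 78 57 27]
query mem[0x19]=0xe4, mem[0x0b]=0xc3, mem[0x04]=0x28

MEM[0x19,0x0b,0x04] = e4 c3 28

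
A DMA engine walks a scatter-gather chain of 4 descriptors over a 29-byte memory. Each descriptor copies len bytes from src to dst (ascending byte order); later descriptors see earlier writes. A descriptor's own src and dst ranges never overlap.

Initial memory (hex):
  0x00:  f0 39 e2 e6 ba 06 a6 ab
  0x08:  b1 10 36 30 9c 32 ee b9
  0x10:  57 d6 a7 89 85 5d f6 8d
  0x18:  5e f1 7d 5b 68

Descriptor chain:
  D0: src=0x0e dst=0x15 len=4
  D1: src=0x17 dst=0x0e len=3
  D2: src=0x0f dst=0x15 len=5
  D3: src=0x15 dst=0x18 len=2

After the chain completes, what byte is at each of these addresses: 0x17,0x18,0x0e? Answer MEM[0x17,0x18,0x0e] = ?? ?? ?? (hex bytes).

[0] 0x0e->0x15 len=4 : ee b9 57 d6
[1] 0x17->0x0e len=3 : 57 d6 f1
[2] 0x0f->0x15 len=5 : d6 f1 d6 a7 89
[3] 0x15->0x18 len=2 : d6 f1
query mem[0x17]=0xd6, mem[0x18]=0xd6, mem[0x0e]=0x57

MEM[0x17,0x18,0x0e] = d6 d6 57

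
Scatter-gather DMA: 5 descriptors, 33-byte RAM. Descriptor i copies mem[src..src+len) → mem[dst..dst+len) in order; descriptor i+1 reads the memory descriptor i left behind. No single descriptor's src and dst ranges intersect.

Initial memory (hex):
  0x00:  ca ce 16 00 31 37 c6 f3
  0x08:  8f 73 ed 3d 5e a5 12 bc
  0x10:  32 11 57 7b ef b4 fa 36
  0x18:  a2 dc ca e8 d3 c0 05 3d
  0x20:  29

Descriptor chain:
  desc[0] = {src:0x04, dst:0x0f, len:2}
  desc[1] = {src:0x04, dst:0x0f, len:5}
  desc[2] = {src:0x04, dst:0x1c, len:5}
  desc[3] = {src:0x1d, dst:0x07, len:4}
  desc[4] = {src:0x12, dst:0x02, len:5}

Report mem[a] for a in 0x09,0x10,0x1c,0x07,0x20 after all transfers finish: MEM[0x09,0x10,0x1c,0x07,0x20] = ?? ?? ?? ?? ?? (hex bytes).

MEM[0x09,0x10,0x1c,0x07,0x20] = f3 37 31 37 8f

#0 dst[0x0f+2] := {0x31,0x37}
#1 dst[0x0f+5] := {0x31,0x37,0xc6,0xf3,0x8f}
#2 dst[0x1c+5] := {0x31,0x37,0xc6,0xf3,0x8f}
#3 dst[0x07+4] := {0x37,0xc6,0xf3,0x8f}
#4 dst[0x02+5] := {0xf3,0x8f,0xef,0xb4,0xfa}
query mem[0x09]=0xf3, mem[0x10]=0x37, mem[0x1c]=0x31, mem[0x07]=0x37, mem[0x20]=0x8f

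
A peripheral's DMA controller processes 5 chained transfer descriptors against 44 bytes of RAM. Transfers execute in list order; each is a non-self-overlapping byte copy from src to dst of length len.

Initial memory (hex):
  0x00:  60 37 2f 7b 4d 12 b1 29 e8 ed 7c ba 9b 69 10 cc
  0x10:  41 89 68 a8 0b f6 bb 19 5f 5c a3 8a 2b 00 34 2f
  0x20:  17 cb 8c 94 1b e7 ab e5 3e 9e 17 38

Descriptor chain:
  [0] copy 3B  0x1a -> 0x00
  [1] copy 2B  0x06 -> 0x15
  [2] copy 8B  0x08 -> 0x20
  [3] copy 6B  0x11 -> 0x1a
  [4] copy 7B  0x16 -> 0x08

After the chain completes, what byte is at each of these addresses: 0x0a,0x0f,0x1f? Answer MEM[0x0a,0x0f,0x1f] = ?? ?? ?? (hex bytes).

MEM[0x0a,0x0f,0x1f] = 5f cc 29

[0] 0x1a->0x00 len=3 : a3 8a 2b
[1] 0x06->0x15 len=2 : b1 29
[2] 0x08->0x20 len=8 : e8 ed 7c ba 9b 69 10 cc
[3] 0x11->0x1a len=6 : 89 68 a8 0b b1 29
[4] 0x16->0x08 len=7 : 29 19 5f 5c 89 68 a8
query mem[0x0a]=0x5f, mem[0x0f]=0xcc, mem[0x1f]=0x29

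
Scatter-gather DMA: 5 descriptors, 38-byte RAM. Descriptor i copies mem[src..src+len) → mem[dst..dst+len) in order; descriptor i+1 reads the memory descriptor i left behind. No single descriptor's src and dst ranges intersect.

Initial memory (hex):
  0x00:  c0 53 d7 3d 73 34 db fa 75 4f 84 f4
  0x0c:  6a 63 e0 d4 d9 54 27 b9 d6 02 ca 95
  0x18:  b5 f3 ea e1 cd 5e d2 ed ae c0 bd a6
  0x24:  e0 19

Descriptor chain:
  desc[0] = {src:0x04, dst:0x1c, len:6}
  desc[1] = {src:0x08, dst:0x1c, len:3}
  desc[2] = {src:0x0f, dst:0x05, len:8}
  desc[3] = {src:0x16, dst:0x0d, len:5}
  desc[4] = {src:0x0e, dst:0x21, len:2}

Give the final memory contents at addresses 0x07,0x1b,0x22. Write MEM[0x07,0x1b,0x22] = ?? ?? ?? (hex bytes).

MEM[0x07,0x1b,0x22] = 54 e1 b5

[0] 0x04->0x1c len=6 : 73 34 db fa 75 4f
[1] 0x08->0x1c len=3 : 75 4f 84
[2] 0x0f->0x05 len=8 : d4 d9 54 27 b9 d6 02 ca
[3] 0x16->0x0d len=5 : ca 95 b5 f3 ea
[4] 0x0e->0x21 len=2 : 95 b5
query mem[0x07]=0x54, mem[0x1b]=0xe1, mem[0x22]=0xb5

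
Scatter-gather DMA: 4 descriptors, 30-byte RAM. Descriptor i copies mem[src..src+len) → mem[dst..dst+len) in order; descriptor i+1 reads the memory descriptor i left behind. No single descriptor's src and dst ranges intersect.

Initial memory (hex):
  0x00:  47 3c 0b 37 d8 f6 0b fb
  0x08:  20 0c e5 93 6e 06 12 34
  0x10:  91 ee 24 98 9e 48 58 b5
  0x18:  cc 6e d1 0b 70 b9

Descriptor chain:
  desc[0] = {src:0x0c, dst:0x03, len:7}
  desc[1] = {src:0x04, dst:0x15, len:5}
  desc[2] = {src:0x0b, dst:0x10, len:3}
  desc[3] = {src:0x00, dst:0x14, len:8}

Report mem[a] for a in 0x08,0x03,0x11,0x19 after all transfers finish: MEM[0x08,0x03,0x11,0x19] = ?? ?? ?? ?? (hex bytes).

[0] 0x0c->0x03 len=7 : 6e 06 12 34 91 ee 24
[1] 0x04->0x15 len=5 : 06 12 34 91 ee
[2] 0x0b->0x10 len=3 : 93 6e 06
[3] 0x00->0x14 len=8 : 47 3c 0b 6e 06 12 34 91
query mem[0x08]=0xee, mem[0x03]=0x6e, mem[0x11]=0x6e, mem[0x19]=0x12

MEM[0x08,0x03,0x11,0x19] = ee 6e 6e 12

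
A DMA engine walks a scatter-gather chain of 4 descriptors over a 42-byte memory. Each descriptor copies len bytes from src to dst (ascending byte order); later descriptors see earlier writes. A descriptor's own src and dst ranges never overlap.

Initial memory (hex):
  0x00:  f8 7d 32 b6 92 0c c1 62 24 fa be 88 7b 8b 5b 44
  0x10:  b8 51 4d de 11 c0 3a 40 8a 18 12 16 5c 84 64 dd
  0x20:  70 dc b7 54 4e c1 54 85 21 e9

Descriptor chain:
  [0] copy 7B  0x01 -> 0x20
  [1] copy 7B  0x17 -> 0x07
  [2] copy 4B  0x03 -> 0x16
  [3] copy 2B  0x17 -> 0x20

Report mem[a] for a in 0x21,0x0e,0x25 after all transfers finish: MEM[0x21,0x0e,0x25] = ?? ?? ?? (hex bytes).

[0] 0x01->0x20 len=7 : 7d 32 b6 92 0c c1 62
[1] 0x17->0x07 len=7 : 40 8a 18 12 16 5c 84
[2] 0x03->0x16 len=4 : b6 92 0c c1
[3] 0x17->0x20 len=2 : 92 0c
query mem[0x21]=0x0c, mem[0x0e]=0x5b, mem[0x25]=0xc1

MEM[0x21,0x0e,0x25] = 0c 5b c1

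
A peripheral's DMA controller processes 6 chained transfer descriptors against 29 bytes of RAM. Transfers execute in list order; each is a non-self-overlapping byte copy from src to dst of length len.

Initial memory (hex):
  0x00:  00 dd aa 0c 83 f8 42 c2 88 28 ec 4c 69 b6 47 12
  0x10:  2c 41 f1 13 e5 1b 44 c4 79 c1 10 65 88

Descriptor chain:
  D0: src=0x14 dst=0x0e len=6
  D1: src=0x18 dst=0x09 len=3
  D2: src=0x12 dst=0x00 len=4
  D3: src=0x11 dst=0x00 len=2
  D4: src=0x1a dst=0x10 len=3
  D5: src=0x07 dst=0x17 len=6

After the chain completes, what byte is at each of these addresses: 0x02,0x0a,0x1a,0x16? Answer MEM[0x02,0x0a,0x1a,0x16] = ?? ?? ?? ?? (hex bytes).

MEM[0x02,0x0a,0x1a,0x16] = e5 c1 c1 44

[0] 0x14->0x0e len=6 : e5 1b 44 c4 79 c1
[1] 0x18->0x09 len=3 : 79 c1 10
[2] 0x12->0x00 len=4 : 79 c1 e5 1b
[3] 0x11->0x00 len=2 : c4 79
[4] 0x1a->0x10 len=3 : 10 65 88
[5] 0x07->0x17 len=6 : c2 88 79 c1 10 69
query mem[0x02]=0xe5, mem[0x0a]=0xc1, mem[0x1a]=0xc1, mem[0x16]=0x44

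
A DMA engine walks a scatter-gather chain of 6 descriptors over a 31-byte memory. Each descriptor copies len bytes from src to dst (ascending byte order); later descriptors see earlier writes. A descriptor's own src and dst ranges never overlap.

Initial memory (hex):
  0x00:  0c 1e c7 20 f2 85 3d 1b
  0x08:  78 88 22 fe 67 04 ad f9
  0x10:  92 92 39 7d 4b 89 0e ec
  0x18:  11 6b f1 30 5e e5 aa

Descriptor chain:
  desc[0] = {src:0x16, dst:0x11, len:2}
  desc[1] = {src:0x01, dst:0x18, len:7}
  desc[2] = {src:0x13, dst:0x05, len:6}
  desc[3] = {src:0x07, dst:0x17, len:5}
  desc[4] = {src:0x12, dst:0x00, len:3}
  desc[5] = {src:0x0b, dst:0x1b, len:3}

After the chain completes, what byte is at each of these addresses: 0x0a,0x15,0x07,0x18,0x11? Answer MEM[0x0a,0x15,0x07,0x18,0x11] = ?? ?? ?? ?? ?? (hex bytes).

D0: mem[0x11..0x12] <- [0e ec]
D1: mem[0x18..0x1e] <- [1e c7 20 f2 85 3d 1b]
D2: mem[0x05..0x0a] <- [7d 4b 89 0e ec 1e]
D3: mem[0x17..0x1b] <- [89 0e ec 1e fe]
D4: mem[0x00..0x02] <- [ec 7d 4b]
D5: mem[0x1b..0x1d] <- [fe 67 04]
query mem[0x0a]=0x1e, mem[0x15]=0x89, mem[0x07]=0x89, mem[0x18]=0x0e, mem[0x11]=0x0e

MEM[0x0a,0x15,0x07,0x18,0x11] = 1e 89 89 0e 0e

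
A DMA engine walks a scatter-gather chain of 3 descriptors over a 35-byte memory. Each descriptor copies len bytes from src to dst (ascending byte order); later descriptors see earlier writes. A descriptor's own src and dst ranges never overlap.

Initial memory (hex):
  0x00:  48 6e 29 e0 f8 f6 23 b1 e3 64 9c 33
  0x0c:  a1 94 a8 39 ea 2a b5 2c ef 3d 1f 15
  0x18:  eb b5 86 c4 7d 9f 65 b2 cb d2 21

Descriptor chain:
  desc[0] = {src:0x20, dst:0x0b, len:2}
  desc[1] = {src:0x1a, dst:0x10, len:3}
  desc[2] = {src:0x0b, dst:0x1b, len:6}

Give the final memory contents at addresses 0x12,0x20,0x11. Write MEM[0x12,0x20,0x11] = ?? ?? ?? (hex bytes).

MEM[0x12,0x20,0x11] = 7d 86 c4

[0] 0x20->0x0b len=2 : cb d2
[1] 0x1a->0x10 len=3 : 86 c4 7d
[2] 0x0b->0x1b len=6 : cb d2 94 a8 39 86
query mem[0x12]=0x7d, mem[0x20]=0x86, mem[0x11]=0xc4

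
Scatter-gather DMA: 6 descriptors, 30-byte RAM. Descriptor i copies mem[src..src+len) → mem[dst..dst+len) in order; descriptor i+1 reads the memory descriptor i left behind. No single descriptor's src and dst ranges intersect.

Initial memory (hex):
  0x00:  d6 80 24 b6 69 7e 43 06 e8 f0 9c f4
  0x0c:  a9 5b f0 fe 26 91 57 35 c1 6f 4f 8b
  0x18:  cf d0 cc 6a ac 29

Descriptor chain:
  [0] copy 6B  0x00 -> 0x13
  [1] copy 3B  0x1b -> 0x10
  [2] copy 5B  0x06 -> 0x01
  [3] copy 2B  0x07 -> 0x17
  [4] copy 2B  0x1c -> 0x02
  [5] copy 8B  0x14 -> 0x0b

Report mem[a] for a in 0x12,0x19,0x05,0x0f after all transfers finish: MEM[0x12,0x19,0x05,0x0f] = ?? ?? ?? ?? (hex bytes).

MEM[0x12,0x19,0x05,0x0f] = 6a d0 9c e8

#0 dst[0x13+6] := {0xd6,0x80,0x24,0xb6,0x69,0x7e}
#1 dst[0x10+3] := {0x6a,0xac,0x29}
#2 dst[0x01+5] := {0x43,0x06,0xe8,0xf0,0x9c}
#3 dst[0x17+2] := {0x06,0xe8}
#4 dst[0x02+2] := {0xac,0x29}
#5 dst[0x0b+8] := {0x80,0x24,0xb6,0x06,0xe8,0xd0,0xcc,0x6a}
query mem[0x12]=0x6a, mem[0x19]=0xd0, mem[0x05]=0x9c, mem[0x0f]=0xe8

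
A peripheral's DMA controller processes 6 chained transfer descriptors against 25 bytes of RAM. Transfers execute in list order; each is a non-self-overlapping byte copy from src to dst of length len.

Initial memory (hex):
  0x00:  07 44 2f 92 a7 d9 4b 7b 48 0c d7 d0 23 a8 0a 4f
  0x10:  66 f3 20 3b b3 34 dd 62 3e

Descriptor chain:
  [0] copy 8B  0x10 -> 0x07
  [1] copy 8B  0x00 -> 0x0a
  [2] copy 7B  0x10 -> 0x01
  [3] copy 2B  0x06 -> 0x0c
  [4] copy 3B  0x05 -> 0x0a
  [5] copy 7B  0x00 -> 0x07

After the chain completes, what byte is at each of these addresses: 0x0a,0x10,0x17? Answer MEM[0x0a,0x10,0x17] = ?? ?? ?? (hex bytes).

MEM[0x0a,0x10,0x17] = 20 4b 62

#0 dst[0x07+8] := {0x66,0xf3,0x20,0x3b,0xb3,0x34,0xdd,0x62}
#1 dst[0x0a+8] := {0x07,0x44,0x2f,0x92,0xa7,0xd9,0x4b,0x66}
#2 dst[0x01+7] := {0x4b,0x66,0x20,0x3b,0xb3,0x34,0xdd}
#3 dst[0x0c+2] := {0x34,0xdd}
#4 dst[0x0a+3] := {0xb3,0x34,0xdd}
#5 dst[0x07+7] := {0x07,0x4b,0x66,0x20,0x3b,0xb3,0x34}
query mem[0x0a]=0x20, mem[0x10]=0x4b, mem[0x17]=0x62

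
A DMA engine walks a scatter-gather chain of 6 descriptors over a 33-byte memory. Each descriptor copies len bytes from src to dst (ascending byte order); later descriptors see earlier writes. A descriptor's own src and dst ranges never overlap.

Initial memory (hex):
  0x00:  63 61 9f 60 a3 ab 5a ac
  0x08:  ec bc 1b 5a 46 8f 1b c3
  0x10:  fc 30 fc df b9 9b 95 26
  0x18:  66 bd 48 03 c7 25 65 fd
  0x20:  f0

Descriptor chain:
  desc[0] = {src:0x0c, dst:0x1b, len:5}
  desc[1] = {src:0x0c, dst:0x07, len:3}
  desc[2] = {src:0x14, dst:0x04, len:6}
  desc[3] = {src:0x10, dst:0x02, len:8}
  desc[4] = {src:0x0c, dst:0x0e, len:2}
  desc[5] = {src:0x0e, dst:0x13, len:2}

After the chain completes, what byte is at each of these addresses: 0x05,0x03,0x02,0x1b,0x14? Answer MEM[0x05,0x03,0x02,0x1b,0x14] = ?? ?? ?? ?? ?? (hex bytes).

MEM[0x05,0x03,0x02,0x1b,0x14] = df 30 fc 46 8f

D0: mem[0x1b..0x1f] <- [46 8f 1b c3 fc]
D1: mem[0x07..0x09] <- [46 8f 1b]
D2: mem[0x04..0x09] <- [b9 9b 95 26 66 bd]
D3: mem[0x02..0x09] <- [fc 30 fc df b9 9b 95 26]
D4: mem[0x0e..0x0f] <- [46 8f]
D5: mem[0x13..0x14] <- [46 8f]
query mem[0x05]=0xdf, mem[0x03]=0x30, mem[0x02]=0xfc, mem[0x1b]=0x46, mem[0x14]=0x8f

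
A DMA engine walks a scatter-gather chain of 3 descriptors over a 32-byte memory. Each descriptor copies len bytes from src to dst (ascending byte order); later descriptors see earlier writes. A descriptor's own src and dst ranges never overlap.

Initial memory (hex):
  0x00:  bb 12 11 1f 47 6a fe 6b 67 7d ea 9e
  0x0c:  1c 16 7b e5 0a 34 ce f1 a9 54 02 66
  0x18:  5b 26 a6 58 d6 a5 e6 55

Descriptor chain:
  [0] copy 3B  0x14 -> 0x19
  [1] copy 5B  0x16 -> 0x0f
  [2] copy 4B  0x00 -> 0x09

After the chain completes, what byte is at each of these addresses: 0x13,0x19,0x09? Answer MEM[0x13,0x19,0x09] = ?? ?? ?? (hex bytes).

MEM[0x13,0x19,0x09] = 54 a9 bb

#0 dst[0x19+3] := {0xa9,0x54,0x02}
#1 dst[0x0f+5] := {0x02,0x66,0x5b,0xa9,0x54}
#2 dst[0x09+4] := {0xbb,0x12,0x11,0x1f}
query mem[0x13]=0x54, mem[0x19]=0xa9, mem[0x09]=0xbb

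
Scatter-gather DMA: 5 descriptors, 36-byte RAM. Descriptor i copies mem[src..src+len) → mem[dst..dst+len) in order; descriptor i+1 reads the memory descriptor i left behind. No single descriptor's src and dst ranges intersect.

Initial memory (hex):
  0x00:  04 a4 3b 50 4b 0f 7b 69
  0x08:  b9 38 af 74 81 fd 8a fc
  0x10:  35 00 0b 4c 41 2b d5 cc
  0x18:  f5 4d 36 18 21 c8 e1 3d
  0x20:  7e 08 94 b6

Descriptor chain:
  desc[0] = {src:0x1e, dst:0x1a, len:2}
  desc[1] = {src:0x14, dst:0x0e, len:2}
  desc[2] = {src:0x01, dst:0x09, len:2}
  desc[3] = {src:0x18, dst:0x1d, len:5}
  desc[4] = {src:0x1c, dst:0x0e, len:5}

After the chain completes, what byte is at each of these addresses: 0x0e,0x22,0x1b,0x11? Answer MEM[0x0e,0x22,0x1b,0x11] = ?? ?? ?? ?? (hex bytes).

MEM[0x0e,0x22,0x1b,0x11] = 21 94 3d e1

[0] 0x1e->0x1a len=2 : e1 3d
[1] 0x14->0x0e len=2 : 41 2b
[2] 0x01->0x09 len=2 : a4 3b
[3] 0x18->0x1d len=5 : f5 4d e1 3d 21
[4] 0x1c->0x0e len=5 : 21 f5 4d e1 3d
query mem[0x0e]=0x21, mem[0x22]=0x94, mem[0x1b]=0x3d, mem[0x11]=0xe1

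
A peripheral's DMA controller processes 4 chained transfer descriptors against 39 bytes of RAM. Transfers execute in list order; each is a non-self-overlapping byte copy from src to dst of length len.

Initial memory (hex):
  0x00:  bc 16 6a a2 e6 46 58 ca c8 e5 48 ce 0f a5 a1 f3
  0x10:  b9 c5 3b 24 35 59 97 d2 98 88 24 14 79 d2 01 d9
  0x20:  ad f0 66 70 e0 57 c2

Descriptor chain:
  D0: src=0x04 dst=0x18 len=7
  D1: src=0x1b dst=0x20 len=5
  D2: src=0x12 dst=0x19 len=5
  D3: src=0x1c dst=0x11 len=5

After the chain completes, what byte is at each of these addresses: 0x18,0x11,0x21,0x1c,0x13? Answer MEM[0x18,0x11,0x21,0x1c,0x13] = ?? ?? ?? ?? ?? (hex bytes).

  after D0: wrote 7B at 0x18 = e64658cac8e548
  after D1: wrote 5B at 0x20 = cac8e548d9
  after D2: wrote 5B at 0x19 = 3b24355997
  after D3: wrote 5B at 0x11 = 599748d9ca
query mem[0x18]=0xe6, mem[0x11]=0x59, mem[0x21]=0xc8, mem[0x1c]=0x59, mem[0x13]=0x48

MEM[0x18,0x11,0x21,0x1c,0x13] = e6 59 c8 59 48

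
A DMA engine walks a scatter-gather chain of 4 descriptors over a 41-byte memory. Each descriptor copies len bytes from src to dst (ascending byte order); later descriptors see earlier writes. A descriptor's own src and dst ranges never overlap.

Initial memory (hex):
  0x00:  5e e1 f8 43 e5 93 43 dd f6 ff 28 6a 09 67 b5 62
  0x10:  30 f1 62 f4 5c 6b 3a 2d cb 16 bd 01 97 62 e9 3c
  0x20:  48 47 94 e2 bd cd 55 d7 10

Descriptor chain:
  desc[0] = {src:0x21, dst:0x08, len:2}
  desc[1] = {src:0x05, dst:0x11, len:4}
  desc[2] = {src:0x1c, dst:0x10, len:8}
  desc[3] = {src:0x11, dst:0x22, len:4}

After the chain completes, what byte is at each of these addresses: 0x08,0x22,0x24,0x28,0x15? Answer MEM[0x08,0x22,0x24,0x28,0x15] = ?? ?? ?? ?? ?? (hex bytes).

D0: mem[0x08..0x09] <- [47 94]
D1: mem[0x11..0x14] <- [93 43 dd 47]
D2: mem[0x10..0x17] <- [97 62 e9 3c 48 47 94 e2]
D3: mem[0x22..0x25] <- [62 e9 3c 48]
query mem[0x08]=0x47, mem[0x22]=0x62, mem[0x24]=0x3c, mem[0x28]=0x10, mem[0x15]=0x47

MEM[0x08,0x22,0x24,0x28,0x15] = 47 62 3c 10 47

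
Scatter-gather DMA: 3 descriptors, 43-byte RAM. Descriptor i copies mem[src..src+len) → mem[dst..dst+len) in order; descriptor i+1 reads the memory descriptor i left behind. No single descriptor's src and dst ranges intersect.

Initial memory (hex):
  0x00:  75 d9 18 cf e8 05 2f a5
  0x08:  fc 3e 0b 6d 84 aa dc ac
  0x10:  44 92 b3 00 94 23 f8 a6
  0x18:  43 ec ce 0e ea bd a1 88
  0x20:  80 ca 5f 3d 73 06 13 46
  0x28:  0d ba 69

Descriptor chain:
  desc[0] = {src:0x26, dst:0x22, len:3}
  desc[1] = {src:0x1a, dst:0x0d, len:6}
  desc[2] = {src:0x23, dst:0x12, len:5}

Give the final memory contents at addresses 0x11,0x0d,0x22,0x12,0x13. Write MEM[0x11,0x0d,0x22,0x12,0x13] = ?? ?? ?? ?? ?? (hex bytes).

#0 dst[0x22+3] := {0x13,0x46,0x0d}
#1 dst[0x0d+6] := {0xce,0x0e,0xea,0xbd,0xa1,0x88}
#2 dst[0x12+5] := {0x46,0x0d,0x06,0x13,0x46}
query mem[0x11]=0xa1, mem[0x0d]=0xce, mem[0x22]=0x13, mem[0x12]=0x46, mem[0x13]=0x0d

MEM[0x11,0x0d,0x22,0x12,0x13] = a1 ce 13 46 0d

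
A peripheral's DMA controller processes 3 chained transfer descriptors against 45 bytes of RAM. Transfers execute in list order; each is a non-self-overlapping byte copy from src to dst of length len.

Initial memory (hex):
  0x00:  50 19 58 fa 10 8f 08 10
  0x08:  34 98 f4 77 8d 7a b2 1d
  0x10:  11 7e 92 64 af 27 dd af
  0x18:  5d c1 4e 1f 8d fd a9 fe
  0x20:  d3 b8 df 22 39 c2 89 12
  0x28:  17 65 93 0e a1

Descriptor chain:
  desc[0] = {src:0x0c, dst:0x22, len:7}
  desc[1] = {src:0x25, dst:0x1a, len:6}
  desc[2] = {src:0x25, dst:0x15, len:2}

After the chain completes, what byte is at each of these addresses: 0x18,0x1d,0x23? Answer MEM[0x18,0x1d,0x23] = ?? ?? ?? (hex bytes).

D0: mem[0x22..0x28] <- [8d 7a b2 1d 11 7e 92]
D1: mem[0x1a..0x1f] <- [1d 11 7e 92 65 93]
D2: mem[0x15..0x16] <- [1d 11]
query mem[0x18]=0x5d, mem[0x1d]=0x92, mem[0x23]=0x7a

MEM[0x18,0x1d,0x23] = 5d 92 7a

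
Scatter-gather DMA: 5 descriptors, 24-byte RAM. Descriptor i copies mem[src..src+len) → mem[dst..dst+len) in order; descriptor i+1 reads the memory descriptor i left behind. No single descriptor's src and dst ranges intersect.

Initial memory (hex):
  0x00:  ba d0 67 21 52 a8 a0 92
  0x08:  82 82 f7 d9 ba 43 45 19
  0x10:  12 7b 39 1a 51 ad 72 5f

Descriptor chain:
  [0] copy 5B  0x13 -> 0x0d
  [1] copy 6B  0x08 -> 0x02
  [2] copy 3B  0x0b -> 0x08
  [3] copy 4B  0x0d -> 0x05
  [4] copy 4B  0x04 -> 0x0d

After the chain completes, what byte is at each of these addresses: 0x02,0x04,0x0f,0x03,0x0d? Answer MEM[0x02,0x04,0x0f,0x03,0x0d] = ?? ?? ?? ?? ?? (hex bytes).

MEM[0x02,0x04,0x0f,0x03,0x0d] = 82 f7 51 82 f7

#0 dst[0x0d+5] := {0x1a,0x51,0xad,0x72,0x5f}
#1 dst[0x02+6] := {0x82,0x82,0xf7,0xd9,0xba,0x1a}
#2 dst[0x08+3] := {0xd9,0xba,0x1a}
#3 dst[0x05+4] := {0x1a,0x51,0xad,0x72}
#4 dst[0x0d+4] := {0xf7,0x1a,0x51,0xad}
query mem[0x02]=0x82, mem[0x04]=0xf7, mem[0x0f]=0x51, mem[0x03]=0x82, mem[0x0d]=0xf7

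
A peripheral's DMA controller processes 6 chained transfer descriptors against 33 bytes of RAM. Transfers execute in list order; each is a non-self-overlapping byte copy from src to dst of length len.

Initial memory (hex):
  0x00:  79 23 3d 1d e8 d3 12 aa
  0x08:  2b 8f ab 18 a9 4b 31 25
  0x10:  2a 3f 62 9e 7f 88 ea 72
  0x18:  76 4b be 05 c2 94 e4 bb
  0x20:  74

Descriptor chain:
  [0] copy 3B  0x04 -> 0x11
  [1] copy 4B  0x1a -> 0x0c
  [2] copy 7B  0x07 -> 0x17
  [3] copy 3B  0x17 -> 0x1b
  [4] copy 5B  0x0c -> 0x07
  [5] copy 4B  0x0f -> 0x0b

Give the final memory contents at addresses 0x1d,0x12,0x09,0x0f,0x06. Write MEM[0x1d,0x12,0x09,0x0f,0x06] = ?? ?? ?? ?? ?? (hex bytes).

D0: mem[0x11..0x13] <- [e8 d3 12]
D1: mem[0x0c..0x0f] <- [be 05 c2 94]
D2: mem[0x17..0x1d] <- [aa 2b 8f ab 18 be 05]
D3: mem[0x1b..0x1d] <- [aa 2b 8f]
D4: mem[0x07..0x0b] <- [be 05 c2 94 2a]
D5: mem[0x0b..0x0e] <- [94 2a e8 d3]
query mem[0x1d]=0x8f, mem[0x12]=0xd3, mem[0x09]=0xc2, mem[0x0f]=0x94, mem[0x06]=0x12

MEM[0x1d,0x12,0x09,0x0f,0x06] = 8f d3 c2 94 12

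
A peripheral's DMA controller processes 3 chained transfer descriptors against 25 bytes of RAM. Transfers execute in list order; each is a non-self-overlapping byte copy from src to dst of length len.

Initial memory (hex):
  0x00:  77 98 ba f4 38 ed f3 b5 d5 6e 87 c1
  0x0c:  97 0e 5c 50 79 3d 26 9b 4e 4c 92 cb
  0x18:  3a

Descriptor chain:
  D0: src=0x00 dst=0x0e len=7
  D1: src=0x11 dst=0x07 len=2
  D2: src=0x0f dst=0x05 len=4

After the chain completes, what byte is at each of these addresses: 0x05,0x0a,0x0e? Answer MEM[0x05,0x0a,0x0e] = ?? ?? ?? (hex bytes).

MEM[0x05,0x0a,0x0e] = 98 87 77

  after D0: wrote 7B at 0x0e = 7798baf438edf3
  after D1: wrote 2B at 0x07 = f438
  after D2: wrote 4B at 0x05 = 98baf438
query mem[0x05]=0x98, mem[0x0a]=0x87, mem[0x0e]=0x77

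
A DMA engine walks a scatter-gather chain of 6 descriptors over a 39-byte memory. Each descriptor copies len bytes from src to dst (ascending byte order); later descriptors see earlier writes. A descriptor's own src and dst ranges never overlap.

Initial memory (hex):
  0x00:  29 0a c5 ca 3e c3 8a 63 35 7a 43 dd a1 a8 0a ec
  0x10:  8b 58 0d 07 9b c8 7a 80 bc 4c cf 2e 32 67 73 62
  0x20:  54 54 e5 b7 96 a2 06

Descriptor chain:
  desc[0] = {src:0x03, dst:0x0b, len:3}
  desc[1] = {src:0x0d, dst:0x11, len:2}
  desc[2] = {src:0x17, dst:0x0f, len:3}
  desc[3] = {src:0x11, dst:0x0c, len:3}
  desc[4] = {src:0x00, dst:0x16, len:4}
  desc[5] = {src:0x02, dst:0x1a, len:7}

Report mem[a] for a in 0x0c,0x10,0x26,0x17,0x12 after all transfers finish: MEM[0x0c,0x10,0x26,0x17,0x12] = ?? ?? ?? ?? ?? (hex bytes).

[0] 0x03->0x0b len=3 : ca 3e c3
[1] 0x0d->0x11 len=2 : c3 0a
[2] 0x17->0x0f len=3 : 80 bc 4c
[3] 0x11->0x0c len=3 : 4c 0a 07
[4] 0x00->0x16 len=4 : 29 0a c5 ca
[5] 0x02->0x1a len=7 : c5 ca 3e c3 8a 63 35
query mem[0x0c]=0x4c, mem[0x10]=0xbc, mem[0x26]=0x06, mem[0x17]=0x0a, mem[0x12]=0x0a

MEM[0x0c,0x10,0x26,0x17,0x12] = 4c bc 06 0a 0a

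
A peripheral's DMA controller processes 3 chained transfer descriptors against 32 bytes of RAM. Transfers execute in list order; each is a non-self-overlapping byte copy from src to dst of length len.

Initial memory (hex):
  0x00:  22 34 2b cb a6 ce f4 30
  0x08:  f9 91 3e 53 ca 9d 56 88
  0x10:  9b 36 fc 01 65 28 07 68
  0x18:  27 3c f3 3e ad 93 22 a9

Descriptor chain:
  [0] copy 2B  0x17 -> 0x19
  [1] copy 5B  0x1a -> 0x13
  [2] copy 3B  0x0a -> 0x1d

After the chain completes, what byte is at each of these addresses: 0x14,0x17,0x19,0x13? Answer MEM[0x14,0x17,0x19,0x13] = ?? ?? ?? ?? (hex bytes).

[0] 0x17->0x19 len=2 : 68 27
[1] 0x1a->0x13 len=5 : 27 3e ad 93 22
[2] 0x0a->0x1d len=3 : 3e 53 ca
query mem[0x14]=0x3e, mem[0x17]=0x22, mem[0x19]=0x68, mem[0x13]=0x27

MEM[0x14,0x17,0x19,0x13] = 3e 22 68 27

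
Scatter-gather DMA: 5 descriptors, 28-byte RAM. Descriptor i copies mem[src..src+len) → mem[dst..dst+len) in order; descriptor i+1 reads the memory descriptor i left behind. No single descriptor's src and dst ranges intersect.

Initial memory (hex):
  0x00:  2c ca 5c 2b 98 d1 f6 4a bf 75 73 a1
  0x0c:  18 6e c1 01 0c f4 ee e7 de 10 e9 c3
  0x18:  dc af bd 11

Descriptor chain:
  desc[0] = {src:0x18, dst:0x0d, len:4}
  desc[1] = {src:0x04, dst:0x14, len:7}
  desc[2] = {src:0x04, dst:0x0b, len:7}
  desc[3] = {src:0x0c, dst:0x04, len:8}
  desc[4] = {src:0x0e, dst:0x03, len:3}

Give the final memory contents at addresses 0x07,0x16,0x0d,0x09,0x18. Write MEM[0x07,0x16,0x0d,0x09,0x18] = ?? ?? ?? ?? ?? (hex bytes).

[0] 0x18->0x0d len=4 : dc af bd 11
[1] 0x04->0x14 len=7 : 98 d1 f6 4a bf 75 73
[2] 0x04->0x0b len=7 : 98 d1 f6 4a bf 75 73
[3] 0x0c->0x04 len=8 : d1 f6 4a bf 75 73 ee e7
[4] 0x0e->0x03 len=3 : 4a bf 75
query mem[0x07]=0xbf, mem[0x16]=0xf6, mem[0x0d]=0xf6, mem[0x09]=0x73, mem[0x18]=0xbf

MEM[0x07,0x16,0x0d,0x09,0x18] = bf f6 f6 73 bf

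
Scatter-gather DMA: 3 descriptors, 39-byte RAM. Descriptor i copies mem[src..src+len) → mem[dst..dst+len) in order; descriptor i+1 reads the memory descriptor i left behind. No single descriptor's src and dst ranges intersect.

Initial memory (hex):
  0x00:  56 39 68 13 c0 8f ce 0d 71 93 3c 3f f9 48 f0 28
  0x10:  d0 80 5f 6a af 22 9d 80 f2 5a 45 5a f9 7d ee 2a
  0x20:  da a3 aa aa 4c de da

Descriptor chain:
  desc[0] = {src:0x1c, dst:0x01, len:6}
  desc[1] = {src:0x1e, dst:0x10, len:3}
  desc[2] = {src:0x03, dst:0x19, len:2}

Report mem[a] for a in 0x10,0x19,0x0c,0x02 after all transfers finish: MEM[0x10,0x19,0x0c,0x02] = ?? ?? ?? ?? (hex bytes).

MEM[0x10,0x19,0x0c,0x02] = ee ee f9 7d

[0] 0x1c->0x01 len=6 : f9 7d ee 2a da a3
[1] 0x1e->0x10 len=3 : ee 2a da
[2] 0x03->0x19 len=2 : ee 2a
query mem[0x10]=0xee, mem[0x19]=0xee, mem[0x0c]=0xf9, mem[0x02]=0x7d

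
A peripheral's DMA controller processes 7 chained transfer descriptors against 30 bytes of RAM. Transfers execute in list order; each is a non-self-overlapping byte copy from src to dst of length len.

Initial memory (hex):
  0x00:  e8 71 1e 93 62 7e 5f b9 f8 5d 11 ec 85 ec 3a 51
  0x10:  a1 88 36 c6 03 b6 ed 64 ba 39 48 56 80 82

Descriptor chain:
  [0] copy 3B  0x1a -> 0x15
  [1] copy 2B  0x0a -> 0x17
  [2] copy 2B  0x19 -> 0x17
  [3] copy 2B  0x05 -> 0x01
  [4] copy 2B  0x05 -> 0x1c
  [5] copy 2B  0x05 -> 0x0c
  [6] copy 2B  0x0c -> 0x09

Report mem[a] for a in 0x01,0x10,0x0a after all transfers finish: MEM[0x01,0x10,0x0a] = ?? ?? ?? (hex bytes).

D0: mem[0x15..0x17] <- [48 56 80]
D1: mem[0x17..0x18] <- [11 ec]
D2: mem[0x17..0x18] <- [39 48]
D3: mem[0x01..0x02] <- [7e 5f]
D4: mem[0x1c..0x1d] <- [7e 5f]
D5: mem[0x0c..0x0d] <- [7e 5f]
D6: mem[0x09..0x0a] <- [7e 5f]
query mem[0x01]=0x7e, mem[0x10]=0xa1, mem[0x0a]=0x5f

MEM[0x01,0x10,0x0a] = 7e a1 5f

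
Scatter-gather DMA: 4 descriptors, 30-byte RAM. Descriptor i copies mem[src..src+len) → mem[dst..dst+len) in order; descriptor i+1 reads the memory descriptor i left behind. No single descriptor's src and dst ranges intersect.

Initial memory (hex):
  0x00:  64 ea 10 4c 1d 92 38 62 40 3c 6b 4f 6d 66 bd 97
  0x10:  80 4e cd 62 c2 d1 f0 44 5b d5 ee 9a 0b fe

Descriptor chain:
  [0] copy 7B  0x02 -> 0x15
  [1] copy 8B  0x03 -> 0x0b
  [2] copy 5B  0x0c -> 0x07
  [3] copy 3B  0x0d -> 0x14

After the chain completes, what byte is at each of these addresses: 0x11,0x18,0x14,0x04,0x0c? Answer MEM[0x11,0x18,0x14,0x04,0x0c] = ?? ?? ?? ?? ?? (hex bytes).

MEM[0x11,0x18,0x14,0x04,0x0c] = 3c 92 92 1d 1d

  after D0: wrote 7B at 0x15 = 104c1d92386240
  after D1: wrote 8B at 0x0b = 4c1d923862403c6b
  after D2: wrote 5B at 0x07 = 1d92386240
  after D3: wrote 3B at 0x14 = 923862
query mem[0x11]=0x3c, mem[0x18]=0x92, mem[0x14]=0x92, mem[0x04]=0x1d, mem[0x0c]=0x1d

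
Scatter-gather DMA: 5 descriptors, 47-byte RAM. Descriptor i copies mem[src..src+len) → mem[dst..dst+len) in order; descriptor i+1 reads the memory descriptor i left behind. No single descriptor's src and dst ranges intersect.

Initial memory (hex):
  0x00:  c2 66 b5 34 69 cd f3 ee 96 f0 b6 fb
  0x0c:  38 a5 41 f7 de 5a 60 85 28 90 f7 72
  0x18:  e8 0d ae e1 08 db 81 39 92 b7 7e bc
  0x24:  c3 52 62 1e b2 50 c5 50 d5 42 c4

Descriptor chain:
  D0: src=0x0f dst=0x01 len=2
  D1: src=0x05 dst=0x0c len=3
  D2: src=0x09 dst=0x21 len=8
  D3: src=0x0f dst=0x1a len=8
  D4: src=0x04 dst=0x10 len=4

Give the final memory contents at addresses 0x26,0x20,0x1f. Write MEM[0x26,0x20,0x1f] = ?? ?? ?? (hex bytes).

MEM[0x26,0x20,0x1f] = ee 90 28

  after D0: wrote 2B at 0x01 = f7de
  after D1: wrote 3B at 0x0c = cdf3ee
  after D2: wrote 8B at 0x21 = f0b6fbcdf3eef7de
  after D3: wrote 8B at 0x1a = f7de5a60852890f7
  after D4: wrote 4B at 0x10 = 69cdf3ee
query mem[0x26]=0xee, mem[0x20]=0x90, mem[0x1f]=0x28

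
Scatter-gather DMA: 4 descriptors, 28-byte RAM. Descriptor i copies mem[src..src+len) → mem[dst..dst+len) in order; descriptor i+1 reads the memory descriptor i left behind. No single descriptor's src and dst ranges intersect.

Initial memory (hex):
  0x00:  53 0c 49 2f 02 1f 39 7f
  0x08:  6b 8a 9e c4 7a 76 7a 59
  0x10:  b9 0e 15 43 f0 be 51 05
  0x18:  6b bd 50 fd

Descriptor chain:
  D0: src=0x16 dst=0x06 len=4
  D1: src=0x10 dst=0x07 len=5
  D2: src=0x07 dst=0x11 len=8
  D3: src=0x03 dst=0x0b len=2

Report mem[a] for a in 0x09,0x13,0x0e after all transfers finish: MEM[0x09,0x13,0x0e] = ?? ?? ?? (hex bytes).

#0 dst[0x06+4] := {0x51,0x05,0x6b,0xbd}
#1 dst[0x07+5] := {0xb9,0x0e,0x15,0x43,0xf0}
#2 dst[0x11+8] := {0xb9,0x0e,0x15,0x43,0xf0,0x7a,0x76,0x7a}
#3 dst[0x0b+2] := {0x2f,0x02}
query mem[0x09]=0x15, mem[0x13]=0x15, mem[0x0e]=0x7a

MEM[0x09,0x13,0x0e] = 15 15 7a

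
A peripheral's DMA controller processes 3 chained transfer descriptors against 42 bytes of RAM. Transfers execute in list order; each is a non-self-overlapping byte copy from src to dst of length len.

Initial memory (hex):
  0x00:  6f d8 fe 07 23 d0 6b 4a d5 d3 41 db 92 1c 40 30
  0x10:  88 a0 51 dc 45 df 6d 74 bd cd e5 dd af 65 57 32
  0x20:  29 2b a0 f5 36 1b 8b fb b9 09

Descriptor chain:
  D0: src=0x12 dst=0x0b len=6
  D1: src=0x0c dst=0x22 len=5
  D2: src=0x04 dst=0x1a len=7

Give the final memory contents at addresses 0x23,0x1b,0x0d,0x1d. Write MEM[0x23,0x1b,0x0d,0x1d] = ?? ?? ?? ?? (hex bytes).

MEM[0x23,0x1b,0x0d,0x1d] = 45 d0 45 4a

  after D0: wrote 6B at 0x0b = 51dc45df6d74
  after D1: wrote 5B at 0x22 = dc45df6d74
  after D2: wrote 7B at 0x1a = 23d06b4ad5d341
query mem[0x23]=0x45, mem[0x1b]=0xd0, mem[0x0d]=0x45, mem[0x1d]=0x4a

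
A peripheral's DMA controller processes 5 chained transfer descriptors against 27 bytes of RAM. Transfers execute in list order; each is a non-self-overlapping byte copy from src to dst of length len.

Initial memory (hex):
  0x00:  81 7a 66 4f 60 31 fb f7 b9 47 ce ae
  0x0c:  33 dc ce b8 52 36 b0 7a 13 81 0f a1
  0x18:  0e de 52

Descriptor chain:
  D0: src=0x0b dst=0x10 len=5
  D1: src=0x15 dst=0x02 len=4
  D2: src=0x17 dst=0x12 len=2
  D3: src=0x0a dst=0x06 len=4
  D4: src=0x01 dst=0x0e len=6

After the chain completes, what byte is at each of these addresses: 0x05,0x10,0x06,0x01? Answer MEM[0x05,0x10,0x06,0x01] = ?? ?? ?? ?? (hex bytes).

[0] 0x0b->0x10 len=5 : ae 33 dc ce b8
[1] 0x15->0x02 len=4 : 81 0f a1 0e
[2] 0x17->0x12 len=2 : a1 0e
[3] 0x0a->0x06 len=4 : ce ae 33 dc
[4] 0x01->0x0e len=6 : 7a 81 0f a1 0e ce
query mem[0x05]=0x0e, mem[0x10]=0x0f, mem[0x06]=0xce, mem[0x01]=0x7a

MEM[0x05,0x10,0x06,0x01] = 0e 0f ce 7a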